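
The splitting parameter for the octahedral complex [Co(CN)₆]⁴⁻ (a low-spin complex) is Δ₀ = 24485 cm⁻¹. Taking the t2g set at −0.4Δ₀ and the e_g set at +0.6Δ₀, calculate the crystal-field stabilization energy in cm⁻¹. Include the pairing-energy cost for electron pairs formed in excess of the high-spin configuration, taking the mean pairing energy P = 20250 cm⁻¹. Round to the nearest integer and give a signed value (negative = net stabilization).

-23823

Each CN⁻ contributes -1; 6 × (-1) = -6. With overall charge -4, Co is in the +2 oxidation state.
Co²⁺: group 9, so d-count = 9 − 2 = 7.
Configuration: t2g^6 e_g^1.
The orbital stabilization is -1.8Δ₀ = -1.8 × 24485 = -44073 cm⁻¹.
High-spin d⁷ would be t2g^5 e_g^2 with 2 pairs; low-spin has 3, so 1 excess pair costs +1P = +20250 cm⁻¹.
Overall CFSE = -44073 + 20250 = -23823 cm⁻¹.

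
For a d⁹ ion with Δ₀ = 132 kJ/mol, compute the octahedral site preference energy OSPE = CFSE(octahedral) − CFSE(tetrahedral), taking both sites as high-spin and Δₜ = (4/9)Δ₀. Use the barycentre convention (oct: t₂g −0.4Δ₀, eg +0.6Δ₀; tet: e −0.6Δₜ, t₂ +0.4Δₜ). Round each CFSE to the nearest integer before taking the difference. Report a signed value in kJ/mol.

Octahedral high-spin t₂g⁶ eg³: CFSE = -0.6 × 132 = -79 kJ/mol.
Tetrahedral: e⁴ t₂⁵, CFSE = 4(−0.6) + 5(+0.4) = -0.4Δₜ = -0.4 × (4/9) × 132 = -23 kJ/mol.
OSPE = CFSE(oct) − CFSE(tet) = -79 − (-23) = -56 kJ/mol.

-56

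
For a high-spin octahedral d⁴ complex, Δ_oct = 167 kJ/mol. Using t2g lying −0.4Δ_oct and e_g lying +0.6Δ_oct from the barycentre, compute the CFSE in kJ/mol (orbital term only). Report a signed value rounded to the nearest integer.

-100

The d⁴ electrons fill as t2g^3 e_g^1.
CFSE(orbital) = 3×(-0.4Δ_oct) + 1×(0.6Δ_oct) = -0.6Δ_oct; with Δ_oct = 167 kJ/mol that is -100 kJ/mol.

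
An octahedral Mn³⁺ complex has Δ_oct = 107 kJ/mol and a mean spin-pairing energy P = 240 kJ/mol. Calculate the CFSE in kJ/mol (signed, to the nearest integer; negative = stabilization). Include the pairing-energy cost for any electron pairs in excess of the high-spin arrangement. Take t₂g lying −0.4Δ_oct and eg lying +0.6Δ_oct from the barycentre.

-64

Mn is in group 7, so Mn³⁺ is d⁴ (7 − 3 = 4).
With Δ_oct < P the complex is high-spin.
That gives t₂g³ eg¹.
Orbital CFSE = -0.6Δ_oct = -0.6 × 107 = -64 kJ/mol.
High-spin has no excess pairs, so no pairing correction applies.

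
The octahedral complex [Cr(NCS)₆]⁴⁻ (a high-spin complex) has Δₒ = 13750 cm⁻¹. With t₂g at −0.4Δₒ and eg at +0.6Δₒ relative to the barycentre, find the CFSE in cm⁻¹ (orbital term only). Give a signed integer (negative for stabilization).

-8250

Each NCS⁻ contributes -1; 6 × (-1) = -6. With overall charge -4, Cr is in the +2 oxidation state.
Group 6 minus oxidation state +2 gives a d⁴ configuration for Cr²⁺.
Configuration: t₂g³ eg¹.
The orbital stabilization is -0.6Δₒ = -0.6 × 13750 = -8250 cm⁻¹.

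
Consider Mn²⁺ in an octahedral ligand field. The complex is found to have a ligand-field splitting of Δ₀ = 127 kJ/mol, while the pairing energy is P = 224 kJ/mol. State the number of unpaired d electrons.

Group 7 minus oxidation state +2 gives a d⁵ configuration for Mn²⁺.
Here Δ₀ < P (127 < 224), so the high-spin state is favoured.
That gives t2g^3 e_g^2.
Unpaired electrons: 5.

5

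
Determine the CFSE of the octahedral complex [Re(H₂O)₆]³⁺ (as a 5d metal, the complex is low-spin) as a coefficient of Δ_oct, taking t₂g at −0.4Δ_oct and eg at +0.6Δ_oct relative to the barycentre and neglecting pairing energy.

H₂O is neutral, so the +3 overall charge sits on Re: oxidation state +3.
Group 7 minus oxidation state +3 gives a d⁴ configuration for Re³⁺.
Configuration: t₂g⁴ eg⁰.
CFSE = 4(-0.4Δ_oct) + 0(0.6Δ_oct) = -1.6Δ_oct + 0.0Δ_oct = -1.6Δ_oct.

-1.6 Δ_oct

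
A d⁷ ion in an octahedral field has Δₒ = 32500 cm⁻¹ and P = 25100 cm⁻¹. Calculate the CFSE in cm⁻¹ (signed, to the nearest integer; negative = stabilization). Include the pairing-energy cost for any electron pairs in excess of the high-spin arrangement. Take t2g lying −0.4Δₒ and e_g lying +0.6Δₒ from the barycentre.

-33400

Here Δₒ > P (32500 > 25100), so the low-spin state is favoured.
Filling d⁷ accordingly: t2g^6 e_g^1.
Orbital CFSE = -1.8Δₒ = -1.8 × 32500 = -58500 cm⁻¹.
Excess pairs vs high-spin: 3 − 2 = 1; pairing cost = +25100 cm⁻¹.
Net CFSE = -58500 + 25100 = -33400 cm⁻¹.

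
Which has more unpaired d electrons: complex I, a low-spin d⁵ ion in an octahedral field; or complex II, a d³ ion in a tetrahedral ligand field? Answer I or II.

I: t₂g⁵ eg⁰ → 1 unpaired.
II: Tetrahedral fields are weak (Δₜ ≈ 4/9 Δₒ), so electrons fill high-spin; e² t₂¹ → 3 unpaired.
So II has more unpaired electrons.

II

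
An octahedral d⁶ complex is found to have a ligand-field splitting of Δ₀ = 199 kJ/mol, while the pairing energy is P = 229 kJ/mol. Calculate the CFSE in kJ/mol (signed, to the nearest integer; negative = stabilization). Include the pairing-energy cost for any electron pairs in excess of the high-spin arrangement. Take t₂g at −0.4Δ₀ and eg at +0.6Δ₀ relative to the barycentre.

Δ₀ < P, so pairing is avoided: the ground state is high-spin.
That gives t₂g⁴ eg².
Orbital CFSE = -0.4Δ₀ = -0.4 × 199 = -80 kJ/mol.
High-spin has no excess pairs, so no pairing correction applies.

-80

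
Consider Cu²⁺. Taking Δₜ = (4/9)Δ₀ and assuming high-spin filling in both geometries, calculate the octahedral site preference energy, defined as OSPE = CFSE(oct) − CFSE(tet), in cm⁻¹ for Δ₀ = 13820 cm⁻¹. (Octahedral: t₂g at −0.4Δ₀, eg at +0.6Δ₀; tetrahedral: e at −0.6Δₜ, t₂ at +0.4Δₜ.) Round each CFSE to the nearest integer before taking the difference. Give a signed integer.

Cu sits in group 11; removing 2 electrons leaves Cu²⁺ with 11 − 2 = 9 d electrons.
Octahedral (high-spin): t2g^6 e_g^3, CFSE = 6(−0.4) + 3(+0.6) = -0.6Δ₀ = -0.6 × 13820 = -8292 cm⁻¹.
In a tetrahedral site the filling is e^4 t2^5: CFSE(tet) = -0.4Δₜ = -0.4 × (4/9)(13820) = -2457 cm⁻¹.
Subtracting, OSPE = -8292 − (-2457) = -5835 cm⁻¹.

-5835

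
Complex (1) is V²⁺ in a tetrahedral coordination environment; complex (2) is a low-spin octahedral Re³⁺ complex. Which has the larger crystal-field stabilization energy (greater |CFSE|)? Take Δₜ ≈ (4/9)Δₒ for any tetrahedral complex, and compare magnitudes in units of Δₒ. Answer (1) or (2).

(1): V²⁺: group 5, so d-count = 5 − 2 = 3; With tetrahedral geometry the complex is necessarily high-spin; e² t₂¹, CFSE = -0.8Δₜ ≈ -0.36Δₒ.
(2): Re is in group 7, so Re³⁺ is d⁴ (7 − 3 = 4); t2g^4 e_g^0, CFSE = -1.6Δₒ.
So (2) has the larger |CFSE|.

(2)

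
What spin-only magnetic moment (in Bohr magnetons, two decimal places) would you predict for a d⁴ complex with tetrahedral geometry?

4.90 Bohr magnetons

With tetrahedral geometry the complex is necessarily high-spin.
Configuration: e^2 t2^2 → 4 unpaired electrons.
μ(spin-only) = √[4(4+2)] = √24 ≈ 4.90 Bohr magnetons.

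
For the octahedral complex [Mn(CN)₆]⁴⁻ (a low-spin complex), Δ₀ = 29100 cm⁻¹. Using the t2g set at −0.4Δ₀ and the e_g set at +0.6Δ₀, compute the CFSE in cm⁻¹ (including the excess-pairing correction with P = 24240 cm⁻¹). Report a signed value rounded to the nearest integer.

-9720

Each CN⁻ contributes -1; 6 × (-1) = -6. With overall charge -4, Mn is in the +2 oxidation state.
Group 7 minus oxidation state +2 gives a d⁵ configuration for Mn²⁺.
Electron filling gives t2g^5 e_g^0.
The orbital stabilization is -2.0Δ₀ = -2.0 × 29100 = -58200 cm⁻¹.
High-spin d⁵ would be t2g^3 e_g^2 with 0 pairs; low-spin has 2, so 2 excess pairs cost +2P = +48480 cm⁻¹.
Net CFSE = -58200 + 48480 = -9720 cm⁻¹.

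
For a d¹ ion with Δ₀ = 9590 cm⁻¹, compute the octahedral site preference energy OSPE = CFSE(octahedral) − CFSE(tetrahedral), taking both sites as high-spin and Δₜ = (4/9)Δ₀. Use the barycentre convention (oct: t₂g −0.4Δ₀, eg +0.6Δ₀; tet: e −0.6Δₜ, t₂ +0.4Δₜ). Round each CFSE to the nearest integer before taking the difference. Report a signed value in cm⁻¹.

-1279

Octahedral (high-spin): t₂g¹ eg⁰, CFSE = 1(−0.4) + 0(+0.6) = -0.4Δ₀ = -0.4 × 9590 = -3836 cm⁻¹.
Tetrahedral: e¹ t₂⁰, CFSE = 1(−0.6) + 0(+0.4) = -0.6Δₜ = -0.6 × (4/9) × 9590 = -2557 cm⁻¹.
Subtracting, OSPE = -3836 − (-2557) = -1279 cm⁻¹.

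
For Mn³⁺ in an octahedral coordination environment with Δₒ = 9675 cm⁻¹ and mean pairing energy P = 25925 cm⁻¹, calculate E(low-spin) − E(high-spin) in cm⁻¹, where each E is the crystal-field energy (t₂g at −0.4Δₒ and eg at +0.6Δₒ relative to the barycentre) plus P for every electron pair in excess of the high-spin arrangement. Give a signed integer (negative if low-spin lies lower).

Mn sits in group 7; removing 3 electrons leaves Mn³⁺ with 7 − 3 = 4 d electrons.
High-spin: t₂g³ eg¹, CFSE = -0.6Δₒ = -5805 cm⁻¹.
Low-spin t₂g⁴ eg⁰ gives -1.6Δₒ = -15480 cm⁻¹, but forming 1 extra pair costs 1P = 25925 cm⁻¹, so E(LS) = -15480 + 25925 = 10445 cm⁻¹.
Thus E(LS) − E(HS) = 16250 cm⁻¹.

16250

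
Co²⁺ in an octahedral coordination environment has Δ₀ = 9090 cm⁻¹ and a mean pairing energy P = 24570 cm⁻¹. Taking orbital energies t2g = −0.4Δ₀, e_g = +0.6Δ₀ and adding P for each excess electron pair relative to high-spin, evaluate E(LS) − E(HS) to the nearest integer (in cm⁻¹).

Co²⁺: group 9, so d-count = 9 − 2 = 7.
High-spin: t2g^5 e_g^2, CFSE = -0.8Δ₀ = -7272 cm⁻¹.
Low-spin: t2g^6 e_g^1, orbital CFSE = -1.8Δ₀ = -16362 cm⁻¹; plus 1 excess pair × P = +24570 cm⁻¹; total 8208 cm⁻¹.
E(LS) − E(HS) = 8208 − (-7272) = 15480 cm⁻¹.

15480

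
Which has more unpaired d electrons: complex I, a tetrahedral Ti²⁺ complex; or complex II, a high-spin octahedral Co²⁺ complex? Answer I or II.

I: Ti²⁺: group 4, so d-count = 4 − 2 = 2; With tetrahedral geometry the complex is necessarily high-spin; e² t₂⁰ → 2 unpaired.
II: Group 9 minus oxidation state +2 gives a d⁷ configuration for Co²⁺; t₂g⁵ eg² → 3 unpaired.
So II has more unpaired electrons.

II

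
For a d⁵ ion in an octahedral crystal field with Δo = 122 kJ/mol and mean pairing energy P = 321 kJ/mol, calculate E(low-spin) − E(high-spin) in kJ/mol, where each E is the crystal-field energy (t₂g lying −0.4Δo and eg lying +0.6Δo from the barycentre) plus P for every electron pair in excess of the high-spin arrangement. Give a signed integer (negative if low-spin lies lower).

398

In the high-spin limit (t₂g³ eg²) the orbital term is 0.0Δo = 0 kJ/mol, with no excess pairing.
Low-spin t₂g⁵ eg⁰ gives -2.0Δo = -244 kJ/mol, but forming 2 extra pairs costs 2P = 642 kJ/mol, so E(LS) = -244 + 642 = 398 kJ/mol.
Thus E(LS) − E(HS) = 398 kJ/mol.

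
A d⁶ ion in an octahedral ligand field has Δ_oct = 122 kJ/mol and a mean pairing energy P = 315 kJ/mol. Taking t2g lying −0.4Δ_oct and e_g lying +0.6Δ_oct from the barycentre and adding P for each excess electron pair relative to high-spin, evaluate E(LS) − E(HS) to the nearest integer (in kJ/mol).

386

In the high-spin limit (t2g^4 e_g^2) the orbital term is -0.4Δ_oct = -49 kJ/mol, with no excess pairing.
Low-spin: t2g^6 e_g^0, orbital CFSE = -2.4Δ_oct = -293 kJ/mol; plus 2 excess pairs × P = +630 kJ/mol; total 337 kJ/mol.
Thus E(LS) − E(HS) = 386 kJ/mol.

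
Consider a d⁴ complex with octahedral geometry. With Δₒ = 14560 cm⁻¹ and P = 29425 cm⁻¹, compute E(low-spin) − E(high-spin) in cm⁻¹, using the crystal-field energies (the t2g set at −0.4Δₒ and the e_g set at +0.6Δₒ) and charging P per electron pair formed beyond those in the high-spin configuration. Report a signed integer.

In the high-spin limit (t2g^3 e_g^1) the orbital term is -0.6Δₒ = -8736 cm⁻¹, with no excess pairing.
Low-spin t2g^4 e_g^0 gives -1.6Δₒ = -23296 cm⁻¹, but forming 1 extra pair costs 1P = 29425 cm⁻¹, so E(LS) = -23296 + 29425 = 6129 cm⁻¹.
E(LS) − E(HS) = 6129 − (-8736) = 14865 cm⁻¹.

14865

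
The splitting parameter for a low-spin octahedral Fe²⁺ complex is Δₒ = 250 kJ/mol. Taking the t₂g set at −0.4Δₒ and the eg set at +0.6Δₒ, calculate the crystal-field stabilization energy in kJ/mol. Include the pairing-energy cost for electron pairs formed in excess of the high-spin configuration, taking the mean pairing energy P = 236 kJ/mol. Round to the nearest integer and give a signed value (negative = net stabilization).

Fe sits in group 8; removing 2 electrons leaves Fe²⁺ with 8 − 2 = 6 d electrons.
The d⁶ electrons fill as t₂g⁶ eg⁰.
The orbital stabilization is -2.4Δₒ = -2.4 × 250 = -600 kJ/mol.
Pairing penalty: 3 pairs vs 1 in the high-spin reference → 2 extra × P = 472 kJ/mol.
Overall CFSE = -600 + 472 = -128 kJ/mol.

-128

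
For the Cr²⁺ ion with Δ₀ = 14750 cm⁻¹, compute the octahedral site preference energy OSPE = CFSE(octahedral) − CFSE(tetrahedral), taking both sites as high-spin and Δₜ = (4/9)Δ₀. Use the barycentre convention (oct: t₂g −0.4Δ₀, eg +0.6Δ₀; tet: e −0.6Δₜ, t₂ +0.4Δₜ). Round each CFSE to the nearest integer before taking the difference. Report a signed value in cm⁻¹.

-6228

Cr sits in group 6; removing 2 electrons leaves Cr²⁺ with 6 − 2 = 4 d electrons.
Octahedral high-spin t₂g³ eg¹: CFSE = -0.6 × 14750 = -8850 cm⁻¹.
Tetrahedral e² t₂² gives -0.4Δₜ = -0.4 × (4/9) × 14750 = -2622 cm⁻¹.
OSPE = -8850 − (-2622) = -6228 cm⁻¹.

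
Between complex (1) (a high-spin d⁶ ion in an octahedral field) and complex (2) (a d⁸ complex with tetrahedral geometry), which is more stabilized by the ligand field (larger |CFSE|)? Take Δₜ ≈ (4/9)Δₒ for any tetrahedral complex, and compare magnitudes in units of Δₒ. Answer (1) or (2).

(1)

(1): t2g^4 e_g^2, CFSE = -0.4Δₒ.
(2): Tetrahedral splitting is small, so the complex is high-spin; e^4 t2^4, CFSE = -0.8Δₜ ≈ -0.36Δₒ.
So (1) has the larger |CFSE|.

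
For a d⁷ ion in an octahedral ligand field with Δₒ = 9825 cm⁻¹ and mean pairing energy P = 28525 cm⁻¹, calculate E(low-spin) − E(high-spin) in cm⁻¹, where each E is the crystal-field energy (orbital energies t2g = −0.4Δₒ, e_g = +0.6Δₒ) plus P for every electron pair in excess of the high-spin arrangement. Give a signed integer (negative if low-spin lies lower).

18700

High-spin: t2g^5 e_g^2, CFSE = -0.8Δₒ = -7860 cm⁻¹.
Low-spin t2g^6 e_g^1 gives -1.8Δₒ = -17685 cm⁻¹, but forming 1 extra pair costs 1P = 28525 cm⁻¹, so E(LS) = -17685 + 28525 = 10840 cm⁻¹.
The difference is 10840 − (-7860) = 18700 cm⁻¹, so high-spin lies lower.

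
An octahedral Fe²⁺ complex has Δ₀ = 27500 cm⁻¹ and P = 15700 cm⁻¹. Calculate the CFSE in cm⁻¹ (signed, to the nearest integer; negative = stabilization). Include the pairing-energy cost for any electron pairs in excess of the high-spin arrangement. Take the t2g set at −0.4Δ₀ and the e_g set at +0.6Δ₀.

Fe²⁺: group 8, so d-count = 8 − 2 = 6.
With Δ₀ > P the complex is low-spin.
Configuration: t2g^6 e_g^0.
Orbital CFSE = -2.4Δ₀ = -2.4 × 27500 = -66000 cm⁻¹.
Excess pairs vs high-spin: 3 − 1 = 2; pairing cost = +31400 cm⁻¹.
Net CFSE = -66000 + 31400 = -34600 cm⁻¹.

-34600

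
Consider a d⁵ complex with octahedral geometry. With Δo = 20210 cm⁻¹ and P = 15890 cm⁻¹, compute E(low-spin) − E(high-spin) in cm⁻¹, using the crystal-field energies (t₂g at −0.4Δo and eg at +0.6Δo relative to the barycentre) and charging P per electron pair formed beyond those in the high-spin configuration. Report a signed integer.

-8640

In the high-spin limit (t₂g³ eg²) the orbital term is 0.0Δo = 0 cm⁻¹, with no excess pairing.
Low-spin t₂g⁵ eg⁰ gives -2.0Δo = -40420 cm⁻¹, but forming 2 extra pairs costs 2P = 31780 cm⁻¹, so E(LS) = -40420 + 31780 = -8640 cm⁻¹.
Thus E(LS) − E(HS) = -8640 cm⁻¹.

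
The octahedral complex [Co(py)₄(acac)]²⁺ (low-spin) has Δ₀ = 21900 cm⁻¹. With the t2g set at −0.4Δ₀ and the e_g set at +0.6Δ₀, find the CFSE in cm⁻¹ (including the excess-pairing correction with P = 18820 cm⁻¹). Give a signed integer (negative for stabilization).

Ligand charges: 4×(+0) from py and 1×(-1) from acac⁻ sum to -1; with overall charge +2, Co is +3.
Group 9 minus oxidation state +3 gives a d⁶ configuration for Co³⁺.
Configuration: t2g^6 e_g^0.
Orbital CFSE = 6(-0.4) + 0(0.6) = -2.4Δ₀ = -2.4 × 21900 = -52560 cm⁻¹.
High-spin d⁶ would be t2g^4 e_g^2 with 1 pair; low-spin has 3, so 2 excess pairs cost +2P = +37640 cm⁻¹.
Overall CFSE = -52560 + 37640 = -14920 cm⁻¹.

-14920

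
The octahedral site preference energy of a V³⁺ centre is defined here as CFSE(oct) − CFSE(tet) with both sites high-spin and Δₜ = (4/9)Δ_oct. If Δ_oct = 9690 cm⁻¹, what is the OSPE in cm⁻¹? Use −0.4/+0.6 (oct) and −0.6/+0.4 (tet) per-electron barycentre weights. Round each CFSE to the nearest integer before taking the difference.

V³⁺: group 5, so d-count = 5 − 3 = 2.
In an octahedral site d² (HS) is t₂g² eg⁰, giving CFSE(oct) = -0.8Δ_oct = -7752 cm⁻¹.
In a tetrahedral site the filling is e² t₂⁰: CFSE(tet) = -1.2Δₜ = -1.2 × (4/9)(9690) = -5168 cm⁻¹.
Subtracting, OSPE = -7752 − (-5168) = -2584 cm⁻¹.

-2584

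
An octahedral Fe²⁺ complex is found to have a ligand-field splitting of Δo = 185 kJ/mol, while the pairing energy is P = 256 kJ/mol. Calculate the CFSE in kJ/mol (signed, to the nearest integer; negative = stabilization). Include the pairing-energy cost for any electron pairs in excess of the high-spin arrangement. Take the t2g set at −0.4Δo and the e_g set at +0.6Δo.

Fe²⁺: group 8, so d-count = 8 − 2 = 6.
Δo < P, so pairing is avoided: the ground state is high-spin.
That gives t2g^4 e_g^2.
Orbital CFSE = -0.4Δo = -0.4 × 185 = -74 kJ/mol.
High-spin has no excess pairs, so no pairing correction applies.

-74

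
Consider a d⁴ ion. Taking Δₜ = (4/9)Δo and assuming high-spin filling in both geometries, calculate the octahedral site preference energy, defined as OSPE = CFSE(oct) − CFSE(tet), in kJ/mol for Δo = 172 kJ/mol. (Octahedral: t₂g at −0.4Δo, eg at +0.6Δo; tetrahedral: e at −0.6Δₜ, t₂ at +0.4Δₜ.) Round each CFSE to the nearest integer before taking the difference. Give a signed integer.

In an octahedral site d⁴ (HS) is t₂g³ eg¹, giving CFSE(oct) = -0.6Δo = -103 kJ/mol.
Tetrahedral: e² t₂², CFSE = 2(−0.6) + 2(+0.4) = -0.4Δₜ = -0.4 × (4/9) × 172 = -31 kJ/mol.
OSPE = -103 − (-31) = -72 kJ/mol.

-72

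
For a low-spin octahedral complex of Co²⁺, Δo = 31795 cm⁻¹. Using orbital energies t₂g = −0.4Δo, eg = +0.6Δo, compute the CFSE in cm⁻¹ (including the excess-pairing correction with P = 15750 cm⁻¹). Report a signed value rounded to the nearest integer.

Group 9 minus oxidation state +2 gives a d⁷ configuration for Co²⁺.
Configuration: t₂g⁶ eg¹.
The orbital stabilization is -1.8Δo = -1.8 × 31795 = -57231 cm⁻¹.
Relative to high-spin t₂g⁵ eg² (2 paired), the low-spin configuration has 1 additional pair, contributing +1 × 15750 = +15750 cm⁻¹.
Net CFSE = -57231 + 15750 = -41481 cm⁻¹.

-41481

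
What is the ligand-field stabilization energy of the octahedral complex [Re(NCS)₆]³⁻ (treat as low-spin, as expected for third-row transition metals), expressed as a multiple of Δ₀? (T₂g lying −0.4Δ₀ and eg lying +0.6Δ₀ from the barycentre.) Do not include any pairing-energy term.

-1.6 Δ₀

Each NCS⁻ contributes -1; 6 × (-1) = -6. With overall charge -3, Re is in the +3 oxidation state.
Group 7 minus oxidation state +3 gives a d⁴ configuration for Re³⁺.
Configuration: t₂g⁴ eg⁰.
CFSE = 4(-0.4Δ₀) + 0(0.6Δ₀) = -1.6Δ₀ + 0.0Δ₀ = -1.6Δ₀.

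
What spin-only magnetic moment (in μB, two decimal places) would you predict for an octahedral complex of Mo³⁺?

3.87 μB

Mo³⁺: group 6, so d-count = 6 − 3 = 3.
For octahedral d³ the high- and low-spin configurations coincide.
Configuration: t2g^3 e_g^0 → 3 unpaired electrons.
μ(spin-only) = √[3(3+2)] = √15 ≈ 3.87 μB.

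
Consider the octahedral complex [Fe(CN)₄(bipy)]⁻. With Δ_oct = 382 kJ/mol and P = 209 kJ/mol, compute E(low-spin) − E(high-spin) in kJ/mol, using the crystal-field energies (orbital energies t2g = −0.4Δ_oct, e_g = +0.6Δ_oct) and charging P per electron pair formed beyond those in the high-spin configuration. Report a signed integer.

-346

Ligand charges: 4×(-1) from CN⁻ and 1×(+0) from bipy sum to -4; with overall charge -1, Fe is +3.
Fe sits in group 8; removing 3 electrons leaves Fe³⁺ with 8 − 3 = 5 d electrons.
High-spin d⁵ fills as t2g^3 e_g^2 with CFSE 3(−0.4) + 2(+0.6) = 0.0Δ_oct = 0 kJ/mol.
For low-spin the configuration is t2g^5 e_g^0: orbital energy -2.0 × 382 = -764 kJ/mol, and 2 additional pairs relative to high-spin add 418 kJ/mol, giving -346 kJ/mol.
E(LS) − E(HS) = -346 − (0) = -346 kJ/mol.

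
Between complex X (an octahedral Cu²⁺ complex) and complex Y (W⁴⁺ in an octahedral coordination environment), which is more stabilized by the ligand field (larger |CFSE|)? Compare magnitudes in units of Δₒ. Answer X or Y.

X: Group 11 minus oxidation state +2 gives a d⁹ configuration for Cu²⁺; t₂g⁶ eg³, CFSE = -0.6Δₒ.
Y: W sits in group 6; removing 4 electrons leaves W⁴⁺ with 6 − 4 = 2 d electrons; t₂g² eg⁰, CFSE = -0.8Δₒ.
So Y has the larger |CFSE|.

Y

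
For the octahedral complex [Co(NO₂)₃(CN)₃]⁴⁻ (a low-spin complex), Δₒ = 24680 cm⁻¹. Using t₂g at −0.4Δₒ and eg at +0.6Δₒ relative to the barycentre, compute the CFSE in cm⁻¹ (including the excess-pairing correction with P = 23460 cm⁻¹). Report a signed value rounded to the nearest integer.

Ligand charges: 3×(-1) from NO₂⁻ and 3×(-1) from CN⁻ sum to -6; with overall charge -4, Co is +2.
Co is in group 9, so Co²⁺ is d⁷ (9 − 2 = 7).
Electron filling gives t₂g⁶ eg¹.
Orbital CFSE = 6(-0.4) + 1(0.6) = -1.8Δₒ = -1.8 × 24680 = -44424 cm⁻¹.
Pairing penalty: 3 pairs vs 2 in the high-spin reference → 1 extra × P = 23460 cm⁻¹.
Combining: -44424 + 23460 = -20964 cm⁻¹.

-20964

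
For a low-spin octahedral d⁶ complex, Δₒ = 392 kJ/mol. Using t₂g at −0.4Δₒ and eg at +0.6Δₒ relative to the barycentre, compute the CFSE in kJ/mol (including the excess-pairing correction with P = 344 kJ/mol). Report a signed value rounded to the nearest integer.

Configuration: t₂g⁶ eg⁰.
The orbital stabilization is -2.4Δₒ = -2.4 × 392 = -941 kJ/mol.
Relative to high-spin t₂g⁴ eg² (1 paired), the low-spin configuration has 2 additional pairs, contributing +2 × 344 = +688 kJ/mol.
Overall CFSE = -941 + 688 = -253 kJ/mol.

-253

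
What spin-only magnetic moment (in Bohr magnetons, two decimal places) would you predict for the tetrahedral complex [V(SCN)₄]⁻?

2.83 Bohr magnetons

Each SCN⁻ contributes -1; 4 × (-1) = -4. With overall charge -1, V is in the +3 oxidation state.
V is in group 5, so V³⁺ is d² (5 − 3 = 2).
With tetrahedral geometry the complex is necessarily high-spin.
Configuration: e² t₂⁰ → 2 unpaired electrons.
μ(spin-only) = √[2(2+2)] = √8 ≈ 2.83 Bohr magnetons.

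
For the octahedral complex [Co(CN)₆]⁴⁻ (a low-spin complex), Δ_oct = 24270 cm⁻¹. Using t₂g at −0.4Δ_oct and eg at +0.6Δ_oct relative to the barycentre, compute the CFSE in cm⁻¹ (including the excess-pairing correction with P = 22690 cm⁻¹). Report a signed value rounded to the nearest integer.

-20996

Each CN⁻ contributes -1; 6 × (-1) = -6. With overall charge -4, Co is in the +2 oxidation state.
Co²⁺: group 9, so d-count = 9 − 2 = 7.
Electron filling gives t₂g⁶ eg¹.
Orbital CFSE = 6(-0.4) + 1(0.6) = -1.8Δ_oct = -1.8 × 24270 = -43686 cm⁻¹.
High-spin d⁷ would be t₂g⁵ eg² with 2 pairs; low-spin has 3, so 1 excess pair costs +1P = +22690 cm⁻¹.
Combining: -43686 + 22690 = -20996 cm⁻¹.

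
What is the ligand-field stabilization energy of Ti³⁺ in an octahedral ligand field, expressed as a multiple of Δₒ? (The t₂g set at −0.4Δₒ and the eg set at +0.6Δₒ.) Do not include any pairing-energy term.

-0.4 Δₒ

Ti³⁺: group 4, so d-count = 4 − 3 = 1.
For octahedral d¹ the high- and low-spin configurations coincide.
Configuration: t₂g¹ eg⁰.
CFSE = 1(-0.4Δₒ) + 0(0.6Δₒ) = -0.4Δₒ + 0.0Δₒ = -0.4Δₒ.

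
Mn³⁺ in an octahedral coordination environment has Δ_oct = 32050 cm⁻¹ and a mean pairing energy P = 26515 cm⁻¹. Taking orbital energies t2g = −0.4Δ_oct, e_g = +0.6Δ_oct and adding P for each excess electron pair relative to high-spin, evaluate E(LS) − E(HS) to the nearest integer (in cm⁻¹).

Mn³⁺: group 7, so d-count = 7 − 3 = 4.
High-spin: t2g^3 e_g^1, CFSE = -0.6Δ_oct = -19230 cm⁻¹.
Low-spin: t2g^4 e_g^0, orbital CFSE = -1.6Δ_oct = -51280 cm⁻¹; plus 1 excess pair × P = +26515 cm⁻¹; total -24765 cm⁻¹.
E(LS) − E(HS) = -24765 − (-19230) = -5535 cm⁻¹.

-5535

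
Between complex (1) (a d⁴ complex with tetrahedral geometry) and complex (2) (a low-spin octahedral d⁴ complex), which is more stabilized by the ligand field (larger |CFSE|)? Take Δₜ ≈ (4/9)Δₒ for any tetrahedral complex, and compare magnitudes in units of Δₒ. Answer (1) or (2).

(1): Tetrahedral splitting is small, so the complex is high-spin; e² t₂², CFSE = -0.4Δₜ ≈ -0.18Δₒ.
(2): t₂g⁴ eg⁰, CFSE = -1.6Δₒ.
So (2) has the larger |CFSE|.

(2)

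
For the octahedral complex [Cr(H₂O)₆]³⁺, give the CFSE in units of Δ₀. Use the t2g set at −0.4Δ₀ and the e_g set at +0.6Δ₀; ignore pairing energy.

-1.2 Δ₀

H₂O is neutral, so the +3 overall charge sits on Cr: oxidation state +3.
Group 6 minus oxidation state +3 gives a d³ configuration for Cr³⁺.
For octahedral d³ the high- and low-spin configurations coincide.
Configuration: t2g^3 e_g^0.
CFSE = 3(-0.4Δ₀) + 0(0.6Δ₀) = -1.2Δ₀ + 0.0Δ₀ = -1.2Δ₀.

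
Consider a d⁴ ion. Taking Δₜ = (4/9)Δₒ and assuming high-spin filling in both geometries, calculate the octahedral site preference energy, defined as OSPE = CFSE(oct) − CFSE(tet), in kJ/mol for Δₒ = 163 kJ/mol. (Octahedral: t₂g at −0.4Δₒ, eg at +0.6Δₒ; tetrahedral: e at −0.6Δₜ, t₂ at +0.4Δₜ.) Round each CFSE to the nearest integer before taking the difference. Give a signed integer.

Octahedral high-spin t₂g³ eg¹: CFSE = -0.6 × 163 = -98 kJ/mol.
Tetrahedral: e² t₂², CFSE = 2(−0.6) + 2(+0.4) = -0.4Δₜ = -0.4 × (4/9) × 163 = -29 kJ/mol.
Subtracting, OSPE = -98 − (-29) = -69 kJ/mol.

-69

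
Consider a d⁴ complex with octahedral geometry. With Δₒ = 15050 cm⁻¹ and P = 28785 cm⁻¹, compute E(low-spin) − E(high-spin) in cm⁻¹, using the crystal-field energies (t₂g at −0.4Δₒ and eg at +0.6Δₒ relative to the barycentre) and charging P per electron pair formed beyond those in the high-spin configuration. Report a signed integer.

In the high-spin limit (t₂g³ eg¹) the orbital term is -0.6Δₒ = -9030 cm⁻¹, with no excess pairing.
For low-spin the configuration is t₂g⁴ eg⁰: orbital energy -1.6 × 15050 = -24080 cm⁻¹, and 1 additional pair relative to high-spin adds 28785 cm⁻¹, giving 4705 cm⁻¹.
E(LS) − E(HS) = 4705 − (-9030) = 13735 cm⁻¹.

13735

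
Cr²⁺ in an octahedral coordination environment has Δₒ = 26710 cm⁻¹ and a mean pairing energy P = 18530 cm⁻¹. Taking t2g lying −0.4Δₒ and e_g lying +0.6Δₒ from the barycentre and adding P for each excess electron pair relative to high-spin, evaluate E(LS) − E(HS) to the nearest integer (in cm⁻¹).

-8180

Group 6 minus oxidation state +2 gives a d⁴ configuration for Cr²⁺.
High-spin: t2g^3 e_g^1, CFSE = -0.6Δₒ = -16026 cm⁻¹.
Low-spin: t2g^4 e_g^0, orbital CFSE = -1.6Δₒ = -42736 cm⁻¹; plus 1 excess pair × P = +18530 cm⁻¹; total -24206 cm⁻¹.
The difference is -24206 − (-16026) = -8180 cm⁻¹, so low-spin lies lower.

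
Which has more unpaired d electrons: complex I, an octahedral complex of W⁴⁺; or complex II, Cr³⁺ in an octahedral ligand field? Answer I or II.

I: W is in group 6, so W⁴⁺ is d² (6 − 4 = 2); t₂g² eg⁰ → 2 unpaired.
II: Cr³⁺: group 6, so d-count = 6 − 3 = 3; t₂g³ eg⁰ → 3 unpaired.
So II has more unpaired electrons.

II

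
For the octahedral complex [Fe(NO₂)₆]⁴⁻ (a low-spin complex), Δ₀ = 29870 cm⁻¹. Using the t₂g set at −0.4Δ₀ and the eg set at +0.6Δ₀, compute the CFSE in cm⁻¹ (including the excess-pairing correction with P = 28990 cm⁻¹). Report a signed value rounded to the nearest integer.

-13708

Each NO₂⁻ contributes -1; 6 × (-1) = -6. With overall charge -4, Fe is in the +2 oxidation state.
Fe sits in group 8; removing 2 electrons leaves Fe²⁺ with 8 − 2 = 6 d electrons.
The d⁶ electrons fill as t₂g⁶ eg⁰.
Orbital CFSE = 6(-0.4) + 0(0.6) = -2.4Δ₀ = -2.4 × 29870 = -71688 cm⁻¹.
High-spin d⁶ would be t₂g⁴ eg² with 1 pair; low-spin has 3, so 2 excess pairs cost +2P = +57980 cm⁻¹.
Combining: -71688 + 57980 = -13708 cm⁻¹.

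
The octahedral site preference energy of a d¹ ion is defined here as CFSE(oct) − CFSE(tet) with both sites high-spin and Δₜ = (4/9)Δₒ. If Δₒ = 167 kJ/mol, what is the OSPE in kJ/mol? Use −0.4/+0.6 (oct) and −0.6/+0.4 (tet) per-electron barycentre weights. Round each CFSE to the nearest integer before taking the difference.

-22

Octahedral high-spin t2g^1 e_g^0: CFSE = -0.4 × 167 = -67 kJ/mol.
In a tetrahedral site the filling is e^1 t2^0: CFSE(tet) = -0.6Δₜ = -0.6 × (4/9)(167) = -45 kJ/mol.
OSPE = -67 − (-45) = -22 kJ/mol.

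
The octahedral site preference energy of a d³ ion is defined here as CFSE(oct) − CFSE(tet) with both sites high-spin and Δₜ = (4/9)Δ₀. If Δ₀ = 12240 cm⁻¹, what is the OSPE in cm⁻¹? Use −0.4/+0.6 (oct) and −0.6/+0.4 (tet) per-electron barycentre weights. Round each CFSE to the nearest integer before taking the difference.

-10336

In an octahedral site d³ (HS) is t₂g³ eg⁰, giving CFSE(oct) = -1.2Δ₀ = -14688 cm⁻¹.
Tetrahedral e² t₂¹ gives -0.8Δₜ = -0.8 × (4/9) × 12240 = -4352 cm⁻¹.
OSPE = -14688 − (-4352) = -10336 cm⁻¹.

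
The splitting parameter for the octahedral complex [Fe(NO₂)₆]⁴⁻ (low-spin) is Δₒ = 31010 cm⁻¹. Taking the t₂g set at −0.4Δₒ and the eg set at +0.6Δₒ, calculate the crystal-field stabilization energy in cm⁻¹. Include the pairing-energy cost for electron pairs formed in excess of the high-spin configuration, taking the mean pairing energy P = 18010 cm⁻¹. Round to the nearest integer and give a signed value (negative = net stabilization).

Each NO₂⁻ contributes -1; 6 × (-1) = -6. With overall charge -4, Fe is in the +2 oxidation state.
Group 8 minus oxidation state +2 gives a d⁶ configuration for Fe²⁺.
The d⁶ electrons fill as t₂g⁶ eg⁰.
The orbital stabilization is -2.4Δₒ = -2.4 × 31010 = -74424 cm⁻¹.
Relative to high-spin t₂g⁴ eg² (1 paired), the low-spin configuration has 2 additional pairs, contributing +2 × 18010 = +36020 cm⁻¹.
Overall CFSE = -74424 + 36020 = -38404 cm⁻¹.

-38404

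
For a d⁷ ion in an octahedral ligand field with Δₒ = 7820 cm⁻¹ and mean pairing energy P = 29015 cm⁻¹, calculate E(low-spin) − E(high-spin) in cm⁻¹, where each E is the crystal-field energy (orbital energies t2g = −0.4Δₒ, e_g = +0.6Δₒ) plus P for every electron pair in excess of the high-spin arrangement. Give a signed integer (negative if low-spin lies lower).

21195

In the high-spin limit (t2g^5 e_g^2) the orbital term is -0.8Δₒ = -6256 cm⁻¹, with no excess pairing.
Low-spin t2g^6 e_g^1 gives -1.8Δₒ = -14076 cm⁻¹, but forming 1 extra pair costs 1P = 29015 cm⁻¹, so E(LS) = -14076 + 29015 = 14939 cm⁻¹.
Thus E(LS) − E(HS) = 21195 cm⁻¹.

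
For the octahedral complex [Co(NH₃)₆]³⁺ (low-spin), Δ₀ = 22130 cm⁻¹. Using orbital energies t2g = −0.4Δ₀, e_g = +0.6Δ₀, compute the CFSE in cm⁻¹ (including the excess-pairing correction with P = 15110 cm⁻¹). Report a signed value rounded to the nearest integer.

-22892

NH₃ is neutral, so the +3 overall charge sits on Co: oxidation state +3.
Co³⁺: group 9, so d-count = 9 − 3 = 6.
Configuration: t2g^6 e_g^0.
Orbital CFSE = 6(-0.4) + 0(0.6) = -2.4Δ₀ = -2.4 × 22130 = -53112 cm⁻¹.
Relative to high-spin t2g^4 e_g^2 (1 paired), the low-spin configuration has 2 additional pairs, contributing +2 × 15110 = +30220 cm⁻¹.
Overall CFSE = -53112 + 30220 = -22892 cm⁻¹.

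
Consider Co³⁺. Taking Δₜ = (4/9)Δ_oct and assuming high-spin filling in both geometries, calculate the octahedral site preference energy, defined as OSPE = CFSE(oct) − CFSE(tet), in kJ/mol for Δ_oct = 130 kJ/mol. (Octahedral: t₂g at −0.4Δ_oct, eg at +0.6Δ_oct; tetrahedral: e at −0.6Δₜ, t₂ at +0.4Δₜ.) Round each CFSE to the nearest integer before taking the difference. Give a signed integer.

Group 9 minus oxidation state +3 gives a d⁶ configuration for Co³⁺.
Octahedral (high-spin): t₂g⁴ eg², CFSE = 4(−0.4) + 2(+0.6) = -0.4Δ_oct = -0.4 × 130 = -52 kJ/mol.
In a tetrahedral site the filling is e³ t₂³: CFSE(tet) = -0.6Δₜ = -0.6 × (4/9)(130) = -35 kJ/mol.
OSPE = CFSE(oct) − CFSE(tet) = -52 − (-35) = -17 kJ/mol.

-17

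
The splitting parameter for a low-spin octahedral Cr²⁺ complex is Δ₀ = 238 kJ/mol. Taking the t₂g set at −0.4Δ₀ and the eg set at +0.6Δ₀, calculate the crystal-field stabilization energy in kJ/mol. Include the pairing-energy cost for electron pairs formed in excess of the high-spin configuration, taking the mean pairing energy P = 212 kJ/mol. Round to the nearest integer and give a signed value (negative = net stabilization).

Group 6 minus oxidation state +2 gives a d⁴ configuration for Cr²⁺.
The d⁴ electrons fill as t₂g⁴ eg⁰.
The orbital stabilization is -1.6Δ₀ = -1.6 × 238 = -381 kJ/mol.
High-spin d⁴ would be t₂g³ eg¹ with 0 pairs; low-spin has 1, so 1 excess pair costs +1P = +212 kJ/mol.
Net CFSE = -381 + 212 = -169 kJ/mol.

-169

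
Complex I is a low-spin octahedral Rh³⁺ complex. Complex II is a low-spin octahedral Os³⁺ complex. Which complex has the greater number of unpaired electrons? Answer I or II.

I: Rh sits in group 9; removing 3 electrons leaves Rh³⁺ with 9 − 3 = 6 d electrons; t2g^6 e_g^0 → 0 unpaired.
II: Os is in group 8, so Os³⁺ is d⁵ (8 − 3 = 5); t₂g⁵ eg⁰ → 1 unpaired.
So II has more unpaired electrons.

II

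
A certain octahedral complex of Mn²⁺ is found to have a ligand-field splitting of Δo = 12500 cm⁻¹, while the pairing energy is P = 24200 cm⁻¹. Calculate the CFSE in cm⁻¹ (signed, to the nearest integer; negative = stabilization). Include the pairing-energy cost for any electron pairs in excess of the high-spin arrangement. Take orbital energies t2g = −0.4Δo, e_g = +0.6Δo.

Mn is in group 7, so Mn²⁺ is d⁵ (7 − 2 = 5).
Here Δo < P (12500 < 24200), so the high-spin state is favoured.
Configuration: t2g^3 e_g^2.
Orbital CFSE = 0.0Δo = 0.0 × 12500 = 0 cm⁻¹.
High-spin has no excess pairs, so no pairing correction applies.

0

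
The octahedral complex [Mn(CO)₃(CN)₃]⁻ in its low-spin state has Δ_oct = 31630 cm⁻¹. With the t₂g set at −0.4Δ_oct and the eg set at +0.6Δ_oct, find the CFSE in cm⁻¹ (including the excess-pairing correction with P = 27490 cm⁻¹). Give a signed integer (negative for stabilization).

-8280

Ligand charges: 3×(+0) from CO and 3×(-1) from CN⁻ sum to -3; with overall charge -1, Mn is +2.
Mn is in group 7, so Mn²⁺ is d⁵ (7 − 2 = 5).
Configuration: t₂g⁵ eg⁰.
The orbital stabilization is -2.0Δ_oct = -2.0 × 31630 = -63260 cm⁻¹.
Pairing penalty: 2 pairs vs 0 in the high-spin reference → 2 extra × P = 54980 cm⁻¹.
Overall CFSE = -63260 + 54980 = -8280 cm⁻¹.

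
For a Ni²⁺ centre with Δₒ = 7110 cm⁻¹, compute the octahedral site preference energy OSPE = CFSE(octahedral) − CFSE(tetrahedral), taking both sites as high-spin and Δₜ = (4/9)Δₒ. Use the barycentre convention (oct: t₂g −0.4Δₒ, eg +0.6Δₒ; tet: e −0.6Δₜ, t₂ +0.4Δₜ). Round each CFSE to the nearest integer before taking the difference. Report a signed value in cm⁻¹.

-6004

Ni sits in group 10; removing 2 electrons leaves Ni²⁺ with 10 − 2 = 8 d electrons.
In an octahedral site d⁸ (HS) is t₂g⁶ eg², giving CFSE(oct) = -1.2Δₒ = -8532 cm⁻¹.
In a tetrahedral site the filling is e⁴ t₂⁴: CFSE(tet) = -0.8Δₜ = -0.8 × (4/9)(7110) = -2528 cm⁻¹.
OSPE = CFSE(oct) − CFSE(tet) = -8532 − (-2528) = -6004 cm⁻¹.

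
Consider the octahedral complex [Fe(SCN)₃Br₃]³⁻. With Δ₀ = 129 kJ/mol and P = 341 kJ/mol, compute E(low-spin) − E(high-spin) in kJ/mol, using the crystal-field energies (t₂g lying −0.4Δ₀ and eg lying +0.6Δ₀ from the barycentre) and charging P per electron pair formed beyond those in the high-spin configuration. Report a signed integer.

Ligand charges: 3×(-1) from SCN⁻ and 3×(-1) from Br⁻ sum to -6; with overall charge -3, Fe is +3.
Group 8 minus oxidation state +3 gives a d⁵ configuration for Fe³⁺.
High-spin: t₂g³ eg², CFSE = 0.0Δ₀ = 0 kJ/mol.
For low-spin the configuration is t₂g⁵ eg⁰: orbital energy -2.0 × 129 = -258 kJ/mol, and 2 additional pairs relative to high-spin add 682 kJ/mol, giving 424 kJ/mol.
The difference is 424 − (0) = 424 kJ/mol, so high-spin lies lower.

424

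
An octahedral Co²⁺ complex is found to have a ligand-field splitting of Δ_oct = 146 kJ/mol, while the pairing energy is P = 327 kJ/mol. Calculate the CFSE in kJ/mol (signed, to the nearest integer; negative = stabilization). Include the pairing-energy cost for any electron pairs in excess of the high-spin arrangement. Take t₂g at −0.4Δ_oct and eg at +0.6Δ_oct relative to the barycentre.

Co is in group 9, so Co²⁺ is d⁷ (9 − 2 = 7).
Since Δ_oct = 146 kJ/mol < P = 327 kJ/mol, the complex adopts the high-spin configuration.
Configuration: t₂g⁵ eg².
Orbital CFSE = -0.8Δ_oct = -0.8 × 146 = -117 kJ/mol.
High-spin has no excess pairs, so no pairing correction applies.

-117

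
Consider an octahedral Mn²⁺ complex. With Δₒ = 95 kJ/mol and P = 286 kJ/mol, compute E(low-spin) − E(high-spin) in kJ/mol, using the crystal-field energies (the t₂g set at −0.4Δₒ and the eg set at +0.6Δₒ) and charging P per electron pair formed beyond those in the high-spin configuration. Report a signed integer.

382

Mn sits in group 7; removing 2 electrons leaves Mn²⁺ with 7 − 2 = 5 d electrons.
High-spin: t₂g³ eg², CFSE = 0.0Δₒ = 0 kJ/mol.
Low-spin t₂g⁵ eg⁰ gives -2.0Δₒ = -190 kJ/mol, but forming 2 extra pairs costs 2P = 572 kJ/mol, so E(LS) = -190 + 572 = 382 kJ/mol.
Thus E(LS) − E(HS) = 382 kJ/mol.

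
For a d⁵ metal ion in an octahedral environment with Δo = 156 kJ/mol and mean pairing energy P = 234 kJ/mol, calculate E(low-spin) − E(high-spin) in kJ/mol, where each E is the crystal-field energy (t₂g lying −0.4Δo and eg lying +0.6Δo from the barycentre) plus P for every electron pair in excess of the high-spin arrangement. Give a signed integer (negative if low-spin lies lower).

High-spin d⁵ fills as t₂g³ eg² with CFSE 3(−0.4) + 2(+0.6) = 0.0Δo = 0 kJ/mol.
Low-spin: t₂g⁵ eg⁰, orbital CFSE = -2.0Δo = -312 kJ/mol; plus 2 excess pairs × P = +468 kJ/mol; total 156 kJ/mol.
E(LS) − E(HS) = 156 − (0) = 156 kJ/mol.

156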